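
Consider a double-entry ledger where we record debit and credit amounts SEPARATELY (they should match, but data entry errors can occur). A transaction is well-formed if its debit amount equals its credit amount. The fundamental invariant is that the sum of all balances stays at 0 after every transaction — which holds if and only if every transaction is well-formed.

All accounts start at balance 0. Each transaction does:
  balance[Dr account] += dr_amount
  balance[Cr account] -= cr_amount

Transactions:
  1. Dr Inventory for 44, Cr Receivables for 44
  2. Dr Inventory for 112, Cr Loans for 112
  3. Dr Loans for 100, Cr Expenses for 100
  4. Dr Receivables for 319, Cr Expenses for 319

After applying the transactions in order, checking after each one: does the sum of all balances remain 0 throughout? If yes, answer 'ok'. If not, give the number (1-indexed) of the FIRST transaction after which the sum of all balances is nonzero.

Answer: ok

Derivation:
After txn 1: dr=44 cr=44 sum_balances=0
After txn 2: dr=112 cr=112 sum_balances=0
After txn 3: dr=100 cr=100 sum_balances=0
After txn 4: dr=319 cr=319 sum_balances=0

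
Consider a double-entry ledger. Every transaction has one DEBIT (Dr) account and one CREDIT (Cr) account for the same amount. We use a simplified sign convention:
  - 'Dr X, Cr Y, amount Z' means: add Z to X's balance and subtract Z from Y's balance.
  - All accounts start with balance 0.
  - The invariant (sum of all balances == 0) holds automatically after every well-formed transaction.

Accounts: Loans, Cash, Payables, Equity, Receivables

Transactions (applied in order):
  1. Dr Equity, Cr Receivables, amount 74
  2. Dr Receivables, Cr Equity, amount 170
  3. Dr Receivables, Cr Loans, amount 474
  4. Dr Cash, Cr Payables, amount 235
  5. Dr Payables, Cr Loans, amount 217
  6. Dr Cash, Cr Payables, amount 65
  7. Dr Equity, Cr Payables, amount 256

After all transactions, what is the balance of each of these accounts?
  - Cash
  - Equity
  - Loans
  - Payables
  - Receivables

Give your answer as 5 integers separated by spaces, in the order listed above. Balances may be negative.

After txn 1 (Dr Equity, Cr Receivables, amount 74): Equity=74 Receivables=-74
After txn 2 (Dr Receivables, Cr Equity, amount 170): Equity=-96 Receivables=96
After txn 3 (Dr Receivables, Cr Loans, amount 474): Equity=-96 Loans=-474 Receivables=570
After txn 4 (Dr Cash, Cr Payables, amount 235): Cash=235 Equity=-96 Loans=-474 Payables=-235 Receivables=570
After txn 5 (Dr Payables, Cr Loans, amount 217): Cash=235 Equity=-96 Loans=-691 Payables=-18 Receivables=570
After txn 6 (Dr Cash, Cr Payables, amount 65): Cash=300 Equity=-96 Loans=-691 Payables=-83 Receivables=570
After txn 7 (Dr Equity, Cr Payables, amount 256): Cash=300 Equity=160 Loans=-691 Payables=-339 Receivables=570

Answer: 300 160 -691 -339 570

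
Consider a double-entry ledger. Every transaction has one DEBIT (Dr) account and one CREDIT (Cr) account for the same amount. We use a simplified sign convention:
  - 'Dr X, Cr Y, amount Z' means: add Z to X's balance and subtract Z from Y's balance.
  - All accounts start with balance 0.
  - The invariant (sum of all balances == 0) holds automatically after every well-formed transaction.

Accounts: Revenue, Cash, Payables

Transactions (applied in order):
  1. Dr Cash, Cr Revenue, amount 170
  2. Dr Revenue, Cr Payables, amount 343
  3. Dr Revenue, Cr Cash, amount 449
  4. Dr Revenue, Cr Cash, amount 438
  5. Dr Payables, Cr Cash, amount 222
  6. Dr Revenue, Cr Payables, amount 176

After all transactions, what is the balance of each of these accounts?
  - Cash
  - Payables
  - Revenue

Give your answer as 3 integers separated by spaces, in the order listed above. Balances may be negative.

After txn 1 (Dr Cash, Cr Revenue, amount 170): Cash=170 Revenue=-170
After txn 2 (Dr Revenue, Cr Payables, amount 343): Cash=170 Payables=-343 Revenue=173
After txn 3 (Dr Revenue, Cr Cash, amount 449): Cash=-279 Payables=-343 Revenue=622
After txn 4 (Dr Revenue, Cr Cash, amount 438): Cash=-717 Payables=-343 Revenue=1060
After txn 5 (Dr Payables, Cr Cash, amount 222): Cash=-939 Payables=-121 Revenue=1060
After txn 6 (Dr Revenue, Cr Payables, amount 176): Cash=-939 Payables=-297 Revenue=1236

Answer: -939 -297 1236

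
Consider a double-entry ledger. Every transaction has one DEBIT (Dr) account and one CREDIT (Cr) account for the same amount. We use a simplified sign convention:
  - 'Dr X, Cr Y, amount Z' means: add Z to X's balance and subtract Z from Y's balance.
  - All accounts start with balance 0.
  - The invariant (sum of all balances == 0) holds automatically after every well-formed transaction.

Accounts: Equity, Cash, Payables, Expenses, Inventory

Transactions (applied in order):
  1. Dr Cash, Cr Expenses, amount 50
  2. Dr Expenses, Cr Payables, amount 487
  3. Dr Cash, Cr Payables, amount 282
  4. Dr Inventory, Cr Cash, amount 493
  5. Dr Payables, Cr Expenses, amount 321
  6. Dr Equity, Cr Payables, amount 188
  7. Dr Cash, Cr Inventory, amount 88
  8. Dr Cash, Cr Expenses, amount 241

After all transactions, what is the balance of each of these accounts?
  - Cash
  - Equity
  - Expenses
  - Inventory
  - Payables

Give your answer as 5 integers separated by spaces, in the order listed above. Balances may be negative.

Answer: 168 188 -125 405 -636

Derivation:
After txn 1 (Dr Cash, Cr Expenses, amount 50): Cash=50 Expenses=-50
After txn 2 (Dr Expenses, Cr Payables, amount 487): Cash=50 Expenses=437 Payables=-487
After txn 3 (Dr Cash, Cr Payables, amount 282): Cash=332 Expenses=437 Payables=-769
After txn 4 (Dr Inventory, Cr Cash, amount 493): Cash=-161 Expenses=437 Inventory=493 Payables=-769
After txn 5 (Dr Payables, Cr Expenses, amount 321): Cash=-161 Expenses=116 Inventory=493 Payables=-448
After txn 6 (Dr Equity, Cr Payables, amount 188): Cash=-161 Equity=188 Expenses=116 Inventory=493 Payables=-636
After txn 7 (Dr Cash, Cr Inventory, amount 88): Cash=-73 Equity=188 Expenses=116 Inventory=405 Payables=-636
After txn 8 (Dr Cash, Cr Expenses, amount 241): Cash=168 Equity=188 Expenses=-125 Inventory=405 Payables=-636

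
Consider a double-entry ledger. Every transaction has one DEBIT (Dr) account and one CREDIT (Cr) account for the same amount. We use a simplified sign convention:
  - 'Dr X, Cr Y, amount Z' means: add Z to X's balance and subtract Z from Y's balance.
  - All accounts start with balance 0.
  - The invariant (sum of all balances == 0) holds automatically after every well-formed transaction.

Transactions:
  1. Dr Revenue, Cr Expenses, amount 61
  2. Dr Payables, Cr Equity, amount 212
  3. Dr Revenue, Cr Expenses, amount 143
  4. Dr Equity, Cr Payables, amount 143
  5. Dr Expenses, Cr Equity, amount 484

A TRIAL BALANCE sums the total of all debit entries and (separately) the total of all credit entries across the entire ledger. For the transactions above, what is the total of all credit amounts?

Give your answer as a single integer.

Txn 1: credit+=61
Txn 2: credit+=212
Txn 3: credit+=143
Txn 4: credit+=143
Txn 5: credit+=484
Total credits = 1043

Answer: 1043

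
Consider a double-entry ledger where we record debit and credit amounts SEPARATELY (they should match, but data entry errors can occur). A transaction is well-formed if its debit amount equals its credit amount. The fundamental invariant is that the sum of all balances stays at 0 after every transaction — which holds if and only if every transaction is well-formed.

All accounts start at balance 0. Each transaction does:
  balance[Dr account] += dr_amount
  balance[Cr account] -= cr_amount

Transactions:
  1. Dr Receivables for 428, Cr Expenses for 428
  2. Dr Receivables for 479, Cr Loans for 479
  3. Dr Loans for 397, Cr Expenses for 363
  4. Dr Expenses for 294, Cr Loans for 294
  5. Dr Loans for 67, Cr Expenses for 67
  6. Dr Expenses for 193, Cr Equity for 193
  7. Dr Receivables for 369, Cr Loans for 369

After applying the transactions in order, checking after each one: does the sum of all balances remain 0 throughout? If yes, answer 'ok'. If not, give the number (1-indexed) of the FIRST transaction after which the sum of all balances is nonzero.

Answer: 3

Derivation:
After txn 1: dr=428 cr=428 sum_balances=0
After txn 2: dr=479 cr=479 sum_balances=0
After txn 3: dr=397 cr=363 sum_balances=34
After txn 4: dr=294 cr=294 sum_balances=34
After txn 5: dr=67 cr=67 sum_balances=34
After txn 6: dr=193 cr=193 sum_balances=34
After txn 7: dr=369 cr=369 sum_balances=34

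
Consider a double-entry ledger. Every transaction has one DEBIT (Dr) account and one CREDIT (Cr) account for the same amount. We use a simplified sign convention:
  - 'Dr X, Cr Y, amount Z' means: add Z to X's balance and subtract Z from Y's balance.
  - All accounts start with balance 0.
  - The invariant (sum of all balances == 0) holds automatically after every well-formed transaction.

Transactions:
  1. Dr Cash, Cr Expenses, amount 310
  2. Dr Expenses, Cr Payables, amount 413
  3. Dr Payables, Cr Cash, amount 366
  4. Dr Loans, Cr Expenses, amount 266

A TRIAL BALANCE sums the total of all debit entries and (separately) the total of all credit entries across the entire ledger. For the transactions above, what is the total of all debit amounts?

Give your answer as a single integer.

Answer: 1355

Derivation:
Txn 1: debit+=310
Txn 2: debit+=413
Txn 3: debit+=366
Txn 4: debit+=266
Total debits = 1355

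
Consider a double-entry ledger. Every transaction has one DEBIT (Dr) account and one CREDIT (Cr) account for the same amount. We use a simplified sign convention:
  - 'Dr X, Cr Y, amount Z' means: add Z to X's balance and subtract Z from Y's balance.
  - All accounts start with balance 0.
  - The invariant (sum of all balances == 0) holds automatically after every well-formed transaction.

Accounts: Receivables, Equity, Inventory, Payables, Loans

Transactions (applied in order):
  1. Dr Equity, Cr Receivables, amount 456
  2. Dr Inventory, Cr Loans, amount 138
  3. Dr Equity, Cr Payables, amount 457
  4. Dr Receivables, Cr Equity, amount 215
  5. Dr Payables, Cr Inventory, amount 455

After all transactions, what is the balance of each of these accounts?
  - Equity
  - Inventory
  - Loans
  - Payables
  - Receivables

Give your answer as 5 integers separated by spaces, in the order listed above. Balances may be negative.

Answer: 698 -317 -138 -2 -241

Derivation:
After txn 1 (Dr Equity, Cr Receivables, amount 456): Equity=456 Receivables=-456
After txn 2 (Dr Inventory, Cr Loans, amount 138): Equity=456 Inventory=138 Loans=-138 Receivables=-456
After txn 3 (Dr Equity, Cr Payables, amount 457): Equity=913 Inventory=138 Loans=-138 Payables=-457 Receivables=-456
After txn 4 (Dr Receivables, Cr Equity, amount 215): Equity=698 Inventory=138 Loans=-138 Payables=-457 Receivables=-241
After txn 5 (Dr Payables, Cr Inventory, amount 455): Equity=698 Inventory=-317 Loans=-138 Payables=-2 Receivables=-241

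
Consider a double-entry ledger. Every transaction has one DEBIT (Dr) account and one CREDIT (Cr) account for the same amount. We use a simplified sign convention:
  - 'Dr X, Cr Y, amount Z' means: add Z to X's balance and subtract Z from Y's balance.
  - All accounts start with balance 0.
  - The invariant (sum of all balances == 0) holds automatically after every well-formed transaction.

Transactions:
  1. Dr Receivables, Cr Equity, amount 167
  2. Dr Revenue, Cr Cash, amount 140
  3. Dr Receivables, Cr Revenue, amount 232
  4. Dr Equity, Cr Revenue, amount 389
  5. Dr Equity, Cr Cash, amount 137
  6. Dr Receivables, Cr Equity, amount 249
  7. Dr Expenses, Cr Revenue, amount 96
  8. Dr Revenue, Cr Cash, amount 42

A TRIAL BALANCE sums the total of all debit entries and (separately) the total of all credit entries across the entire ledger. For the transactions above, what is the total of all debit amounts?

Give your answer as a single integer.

Txn 1: debit+=167
Txn 2: debit+=140
Txn 3: debit+=232
Txn 4: debit+=389
Txn 5: debit+=137
Txn 6: debit+=249
Txn 7: debit+=96
Txn 8: debit+=42
Total debits = 1452

Answer: 1452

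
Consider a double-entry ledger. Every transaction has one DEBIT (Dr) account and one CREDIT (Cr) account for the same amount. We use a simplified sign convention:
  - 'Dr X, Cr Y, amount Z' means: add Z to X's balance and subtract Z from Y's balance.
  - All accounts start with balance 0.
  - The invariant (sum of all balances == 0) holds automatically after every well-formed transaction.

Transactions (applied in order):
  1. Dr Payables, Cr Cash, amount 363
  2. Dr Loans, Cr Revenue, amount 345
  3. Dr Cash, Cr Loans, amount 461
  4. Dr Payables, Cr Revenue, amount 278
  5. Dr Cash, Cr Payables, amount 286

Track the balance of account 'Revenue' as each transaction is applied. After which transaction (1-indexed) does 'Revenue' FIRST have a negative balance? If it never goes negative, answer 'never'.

After txn 1: Revenue=0
After txn 2: Revenue=-345

Answer: 2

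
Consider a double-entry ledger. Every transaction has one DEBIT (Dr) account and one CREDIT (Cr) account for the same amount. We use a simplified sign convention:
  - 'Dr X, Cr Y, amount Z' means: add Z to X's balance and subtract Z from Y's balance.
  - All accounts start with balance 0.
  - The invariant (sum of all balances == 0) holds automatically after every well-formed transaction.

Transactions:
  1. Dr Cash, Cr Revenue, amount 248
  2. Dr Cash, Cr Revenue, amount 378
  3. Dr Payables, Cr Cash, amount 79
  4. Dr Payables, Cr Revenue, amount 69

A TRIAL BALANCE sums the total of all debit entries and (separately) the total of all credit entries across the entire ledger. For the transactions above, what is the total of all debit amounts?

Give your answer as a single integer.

Answer: 774

Derivation:
Txn 1: debit+=248
Txn 2: debit+=378
Txn 3: debit+=79
Txn 4: debit+=69
Total debits = 774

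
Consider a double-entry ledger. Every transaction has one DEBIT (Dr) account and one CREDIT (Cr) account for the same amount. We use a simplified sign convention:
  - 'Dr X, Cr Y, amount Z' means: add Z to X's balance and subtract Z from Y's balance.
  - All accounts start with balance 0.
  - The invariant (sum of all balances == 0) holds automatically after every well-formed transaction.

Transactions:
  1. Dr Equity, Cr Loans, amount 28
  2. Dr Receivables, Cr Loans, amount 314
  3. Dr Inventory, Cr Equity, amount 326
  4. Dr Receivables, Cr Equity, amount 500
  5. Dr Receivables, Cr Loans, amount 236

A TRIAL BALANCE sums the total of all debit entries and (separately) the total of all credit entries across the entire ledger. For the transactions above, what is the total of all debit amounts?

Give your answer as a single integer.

Answer: 1404

Derivation:
Txn 1: debit+=28
Txn 2: debit+=314
Txn 3: debit+=326
Txn 4: debit+=500
Txn 5: debit+=236
Total debits = 1404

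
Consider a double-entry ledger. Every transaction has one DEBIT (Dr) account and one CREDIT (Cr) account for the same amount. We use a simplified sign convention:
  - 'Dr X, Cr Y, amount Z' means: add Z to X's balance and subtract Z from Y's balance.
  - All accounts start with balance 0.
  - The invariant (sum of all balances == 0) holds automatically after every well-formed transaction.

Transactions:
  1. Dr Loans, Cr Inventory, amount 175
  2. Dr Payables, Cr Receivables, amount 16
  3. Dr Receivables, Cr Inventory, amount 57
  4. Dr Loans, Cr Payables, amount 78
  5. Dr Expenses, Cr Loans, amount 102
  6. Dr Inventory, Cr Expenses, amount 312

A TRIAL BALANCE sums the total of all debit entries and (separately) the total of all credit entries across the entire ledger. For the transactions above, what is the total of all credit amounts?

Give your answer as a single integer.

Txn 1: credit+=175
Txn 2: credit+=16
Txn 3: credit+=57
Txn 4: credit+=78
Txn 5: credit+=102
Txn 6: credit+=312
Total credits = 740

Answer: 740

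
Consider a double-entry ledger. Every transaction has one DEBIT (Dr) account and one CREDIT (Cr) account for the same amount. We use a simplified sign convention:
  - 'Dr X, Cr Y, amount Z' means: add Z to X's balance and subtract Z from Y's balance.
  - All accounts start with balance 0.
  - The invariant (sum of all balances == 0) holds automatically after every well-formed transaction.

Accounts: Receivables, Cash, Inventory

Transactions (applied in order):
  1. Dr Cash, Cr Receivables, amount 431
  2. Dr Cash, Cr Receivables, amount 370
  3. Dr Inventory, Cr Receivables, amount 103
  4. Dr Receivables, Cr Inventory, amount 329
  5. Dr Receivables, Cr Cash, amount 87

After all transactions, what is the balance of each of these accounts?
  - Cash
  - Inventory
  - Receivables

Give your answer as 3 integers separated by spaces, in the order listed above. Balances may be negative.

Answer: 714 -226 -488

Derivation:
After txn 1 (Dr Cash, Cr Receivables, amount 431): Cash=431 Receivables=-431
After txn 2 (Dr Cash, Cr Receivables, amount 370): Cash=801 Receivables=-801
After txn 3 (Dr Inventory, Cr Receivables, amount 103): Cash=801 Inventory=103 Receivables=-904
After txn 4 (Dr Receivables, Cr Inventory, amount 329): Cash=801 Inventory=-226 Receivables=-575
After txn 5 (Dr Receivables, Cr Cash, amount 87): Cash=714 Inventory=-226 Receivables=-488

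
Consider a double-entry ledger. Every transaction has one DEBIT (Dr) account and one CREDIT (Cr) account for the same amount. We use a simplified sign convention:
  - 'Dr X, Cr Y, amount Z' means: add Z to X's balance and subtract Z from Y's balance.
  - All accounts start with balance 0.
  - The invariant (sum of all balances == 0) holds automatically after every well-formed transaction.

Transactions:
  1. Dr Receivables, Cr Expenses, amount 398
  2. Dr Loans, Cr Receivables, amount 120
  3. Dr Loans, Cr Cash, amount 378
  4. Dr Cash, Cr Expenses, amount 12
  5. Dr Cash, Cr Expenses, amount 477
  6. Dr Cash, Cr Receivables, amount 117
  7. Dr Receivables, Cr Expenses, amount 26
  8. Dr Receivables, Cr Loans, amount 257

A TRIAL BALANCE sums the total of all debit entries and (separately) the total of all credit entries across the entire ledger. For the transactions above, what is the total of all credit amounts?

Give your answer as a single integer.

Txn 1: credit+=398
Txn 2: credit+=120
Txn 3: credit+=378
Txn 4: credit+=12
Txn 5: credit+=477
Txn 6: credit+=117
Txn 7: credit+=26
Txn 8: credit+=257
Total credits = 1785

Answer: 1785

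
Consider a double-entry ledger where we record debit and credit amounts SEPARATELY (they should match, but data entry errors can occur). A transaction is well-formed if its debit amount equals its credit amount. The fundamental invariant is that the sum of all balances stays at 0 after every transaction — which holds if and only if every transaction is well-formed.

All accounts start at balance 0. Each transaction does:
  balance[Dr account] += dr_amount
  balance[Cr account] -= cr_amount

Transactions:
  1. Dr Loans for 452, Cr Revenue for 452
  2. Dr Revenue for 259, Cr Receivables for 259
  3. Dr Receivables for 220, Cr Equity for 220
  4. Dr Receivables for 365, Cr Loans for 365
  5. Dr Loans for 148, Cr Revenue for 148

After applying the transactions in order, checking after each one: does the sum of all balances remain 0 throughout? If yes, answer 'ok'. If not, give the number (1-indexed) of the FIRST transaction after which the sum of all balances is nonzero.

After txn 1: dr=452 cr=452 sum_balances=0
After txn 2: dr=259 cr=259 sum_balances=0
After txn 3: dr=220 cr=220 sum_balances=0
After txn 4: dr=365 cr=365 sum_balances=0
After txn 5: dr=148 cr=148 sum_balances=0

Answer: ok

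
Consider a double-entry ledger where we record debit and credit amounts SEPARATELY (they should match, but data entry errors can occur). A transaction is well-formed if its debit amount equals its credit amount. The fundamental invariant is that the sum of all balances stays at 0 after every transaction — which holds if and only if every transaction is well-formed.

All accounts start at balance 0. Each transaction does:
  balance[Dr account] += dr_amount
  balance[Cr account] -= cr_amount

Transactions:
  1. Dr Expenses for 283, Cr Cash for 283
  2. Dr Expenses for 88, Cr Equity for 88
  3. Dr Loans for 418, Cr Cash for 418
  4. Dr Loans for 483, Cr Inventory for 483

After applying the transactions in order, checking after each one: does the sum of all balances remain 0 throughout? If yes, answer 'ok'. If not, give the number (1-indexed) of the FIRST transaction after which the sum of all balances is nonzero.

After txn 1: dr=283 cr=283 sum_balances=0
After txn 2: dr=88 cr=88 sum_balances=0
After txn 3: dr=418 cr=418 sum_balances=0
After txn 4: dr=483 cr=483 sum_balances=0

Answer: ok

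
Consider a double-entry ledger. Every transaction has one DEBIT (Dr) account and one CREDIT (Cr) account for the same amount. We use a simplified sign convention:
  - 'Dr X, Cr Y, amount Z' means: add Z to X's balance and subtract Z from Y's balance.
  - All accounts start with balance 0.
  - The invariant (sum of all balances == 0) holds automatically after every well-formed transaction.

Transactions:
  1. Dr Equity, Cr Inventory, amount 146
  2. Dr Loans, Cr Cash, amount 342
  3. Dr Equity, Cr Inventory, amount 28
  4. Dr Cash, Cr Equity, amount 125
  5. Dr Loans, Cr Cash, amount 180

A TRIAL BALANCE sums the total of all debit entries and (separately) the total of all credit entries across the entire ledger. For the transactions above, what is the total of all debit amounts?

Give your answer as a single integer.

Answer: 821

Derivation:
Txn 1: debit+=146
Txn 2: debit+=342
Txn 3: debit+=28
Txn 4: debit+=125
Txn 5: debit+=180
Total debits = 821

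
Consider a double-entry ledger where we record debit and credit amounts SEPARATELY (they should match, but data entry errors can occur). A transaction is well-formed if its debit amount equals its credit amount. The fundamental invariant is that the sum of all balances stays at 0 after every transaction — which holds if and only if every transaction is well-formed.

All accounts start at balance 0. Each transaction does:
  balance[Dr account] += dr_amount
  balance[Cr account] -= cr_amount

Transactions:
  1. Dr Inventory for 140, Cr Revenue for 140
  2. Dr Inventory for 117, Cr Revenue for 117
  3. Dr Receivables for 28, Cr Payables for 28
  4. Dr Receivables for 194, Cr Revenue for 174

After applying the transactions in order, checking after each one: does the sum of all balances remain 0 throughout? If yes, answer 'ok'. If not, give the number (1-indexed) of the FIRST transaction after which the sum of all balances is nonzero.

Answer: 4

Derivation:
After txn 1: dr=140 cr=140 sum_balances=0
After txn 2: dr=117 cr=117 sum_balances=0
After txn 3: dr=28 cr=28 sum_balances=0
After txn 4: dr=194 cr=174 sum_balances=20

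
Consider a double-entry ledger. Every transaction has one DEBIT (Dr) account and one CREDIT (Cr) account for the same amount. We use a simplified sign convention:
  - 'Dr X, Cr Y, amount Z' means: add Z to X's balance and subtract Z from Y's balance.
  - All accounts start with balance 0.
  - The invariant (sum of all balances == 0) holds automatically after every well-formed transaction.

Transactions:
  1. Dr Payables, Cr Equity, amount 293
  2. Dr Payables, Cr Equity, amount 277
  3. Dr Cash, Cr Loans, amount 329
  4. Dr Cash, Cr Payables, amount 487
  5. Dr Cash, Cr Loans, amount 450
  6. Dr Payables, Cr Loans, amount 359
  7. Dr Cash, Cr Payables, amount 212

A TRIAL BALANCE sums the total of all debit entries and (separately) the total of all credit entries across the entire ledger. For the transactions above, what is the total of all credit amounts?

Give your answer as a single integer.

Answer: 2407

Derivation:
Txn 1: credit+=293
Txn 2: credit+=277
Txn 3: credit+=329
Txn 4: credit+=487
Txn 5: credit+=450
Txn 6: credit+=359
Txn 7: credit+=212
Total credits = 2407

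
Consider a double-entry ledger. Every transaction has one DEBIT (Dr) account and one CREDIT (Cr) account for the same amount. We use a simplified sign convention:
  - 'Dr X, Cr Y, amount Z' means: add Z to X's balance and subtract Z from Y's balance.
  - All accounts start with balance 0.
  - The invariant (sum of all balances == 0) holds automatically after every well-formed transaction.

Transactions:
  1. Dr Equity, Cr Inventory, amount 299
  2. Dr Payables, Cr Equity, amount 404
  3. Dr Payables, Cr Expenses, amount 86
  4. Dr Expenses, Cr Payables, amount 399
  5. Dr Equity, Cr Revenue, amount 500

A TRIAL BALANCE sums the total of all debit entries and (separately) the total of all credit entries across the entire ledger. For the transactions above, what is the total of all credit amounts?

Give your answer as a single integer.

Answer: 1688

Derivation:
Txn 1: credit+=299
Txn 2: credit+=404
Txn 3: credit+=86
Txn 4: credit+=399
Txn 5: credit+=500
Total credits = 1688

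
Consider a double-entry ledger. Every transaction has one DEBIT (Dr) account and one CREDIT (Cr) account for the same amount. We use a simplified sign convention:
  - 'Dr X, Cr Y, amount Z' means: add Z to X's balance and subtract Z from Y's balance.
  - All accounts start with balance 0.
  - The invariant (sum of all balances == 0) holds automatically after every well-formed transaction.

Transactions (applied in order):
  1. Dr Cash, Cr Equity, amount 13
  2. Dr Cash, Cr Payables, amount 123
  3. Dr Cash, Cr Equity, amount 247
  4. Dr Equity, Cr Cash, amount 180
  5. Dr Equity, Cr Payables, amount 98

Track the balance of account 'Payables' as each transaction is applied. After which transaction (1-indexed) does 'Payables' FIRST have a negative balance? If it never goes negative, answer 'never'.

After txn 1: Payables=0
After txn 2: Payables=-123

Answer: 2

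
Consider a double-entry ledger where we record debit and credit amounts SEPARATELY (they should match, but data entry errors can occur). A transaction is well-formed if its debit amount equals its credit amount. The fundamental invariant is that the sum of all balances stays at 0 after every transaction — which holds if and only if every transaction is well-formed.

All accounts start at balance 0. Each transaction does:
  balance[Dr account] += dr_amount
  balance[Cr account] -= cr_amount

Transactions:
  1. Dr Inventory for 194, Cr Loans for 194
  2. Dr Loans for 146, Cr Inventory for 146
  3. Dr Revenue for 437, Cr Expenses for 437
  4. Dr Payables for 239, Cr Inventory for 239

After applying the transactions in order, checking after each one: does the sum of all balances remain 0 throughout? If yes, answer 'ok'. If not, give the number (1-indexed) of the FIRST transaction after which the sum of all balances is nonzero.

After txn 1: dr=194 cr=194 sum_balances=0
After txn 2: dr=146 cr=146 sum_balances=0
After txn 3: dr=437 cr=437 sum_balances=0
After txn 4: dr=239 cr=239 sum_balances=0

Answer: ok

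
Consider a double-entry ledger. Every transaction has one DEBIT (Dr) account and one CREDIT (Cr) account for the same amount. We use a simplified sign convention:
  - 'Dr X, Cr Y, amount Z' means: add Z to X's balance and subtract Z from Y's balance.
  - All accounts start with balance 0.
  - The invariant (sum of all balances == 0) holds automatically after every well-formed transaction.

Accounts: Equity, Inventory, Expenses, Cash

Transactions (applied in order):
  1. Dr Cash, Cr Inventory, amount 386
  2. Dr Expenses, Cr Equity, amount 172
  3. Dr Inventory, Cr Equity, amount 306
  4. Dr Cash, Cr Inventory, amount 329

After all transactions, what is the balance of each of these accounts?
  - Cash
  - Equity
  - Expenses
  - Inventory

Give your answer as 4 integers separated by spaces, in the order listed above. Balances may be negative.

Answer: 715 -478 172 -409

Derivation:
After txn 1 (Dr Cash, Cr Inventory, amount 386): Cash=386 Inventory=-386
After txn 2 (Dr Expenses, Cr Equity, amount 172): Cash=386 Equity=-172 Expenses=172 Inventory=-386
After txn 3 (Dr Inventory, Cr Equity, amount 306): Cash=386 Equity=-478 Expenses=172 Inventory=-80
After txn 4 (Dr Cash, Cr Inventory, amount 329): Cash=715 Equity=-478 Expenses=172 Inventory=-409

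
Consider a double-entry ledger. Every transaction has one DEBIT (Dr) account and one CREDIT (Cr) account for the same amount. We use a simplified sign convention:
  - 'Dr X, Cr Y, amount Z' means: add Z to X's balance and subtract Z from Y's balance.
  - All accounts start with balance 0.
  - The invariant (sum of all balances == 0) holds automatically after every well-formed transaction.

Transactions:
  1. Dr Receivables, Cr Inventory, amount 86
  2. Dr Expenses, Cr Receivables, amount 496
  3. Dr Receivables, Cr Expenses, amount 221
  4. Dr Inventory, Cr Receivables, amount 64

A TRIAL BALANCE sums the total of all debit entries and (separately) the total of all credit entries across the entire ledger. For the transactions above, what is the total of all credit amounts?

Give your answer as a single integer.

Answer: 867

Derivation:
Txn 1: credit+=86
Txn 2: credit+=496
Txn 3: credit+=221
Txn 4: credit+=64
Total credits = 867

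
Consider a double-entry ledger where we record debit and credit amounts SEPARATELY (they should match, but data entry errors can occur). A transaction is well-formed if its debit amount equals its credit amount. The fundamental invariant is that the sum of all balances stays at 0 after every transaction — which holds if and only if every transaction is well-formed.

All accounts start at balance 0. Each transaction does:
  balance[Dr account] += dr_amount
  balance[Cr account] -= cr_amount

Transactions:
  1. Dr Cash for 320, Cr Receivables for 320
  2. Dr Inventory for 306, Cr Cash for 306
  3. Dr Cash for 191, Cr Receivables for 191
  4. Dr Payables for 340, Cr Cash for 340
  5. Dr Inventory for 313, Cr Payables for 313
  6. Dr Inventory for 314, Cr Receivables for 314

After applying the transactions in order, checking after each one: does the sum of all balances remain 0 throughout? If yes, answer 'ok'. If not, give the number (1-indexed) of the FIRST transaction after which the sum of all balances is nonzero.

After txn 1: dr=320 cr=320 sum_balances=0
After txn 2: dr=306 cr=306 sum_balances=0
After txn 3: dr=191 cr=191 sum_balances=0
After txn 4: dr=340 cr=340 sum_balances=0
After txn 5: dr=313 cr=313 sum_balances=0
After txn 6: dr=314 cr=314 sum_balances=0

Answer: ok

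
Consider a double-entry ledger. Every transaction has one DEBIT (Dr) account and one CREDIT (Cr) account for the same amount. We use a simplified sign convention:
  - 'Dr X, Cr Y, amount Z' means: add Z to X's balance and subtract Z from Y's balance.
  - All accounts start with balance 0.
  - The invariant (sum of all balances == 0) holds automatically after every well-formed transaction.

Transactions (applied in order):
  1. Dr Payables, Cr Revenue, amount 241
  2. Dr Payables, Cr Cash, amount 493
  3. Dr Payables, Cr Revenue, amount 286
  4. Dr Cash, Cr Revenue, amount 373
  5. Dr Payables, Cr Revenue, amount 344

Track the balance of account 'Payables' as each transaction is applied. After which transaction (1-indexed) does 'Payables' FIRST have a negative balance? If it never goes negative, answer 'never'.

Answer: never

Derivation:
After txn 1: Payables=241
After txn 2: Payables=734
After txn 3: Payables=1020
After txn 4: Payables=1020
After txn 5: Payables=1364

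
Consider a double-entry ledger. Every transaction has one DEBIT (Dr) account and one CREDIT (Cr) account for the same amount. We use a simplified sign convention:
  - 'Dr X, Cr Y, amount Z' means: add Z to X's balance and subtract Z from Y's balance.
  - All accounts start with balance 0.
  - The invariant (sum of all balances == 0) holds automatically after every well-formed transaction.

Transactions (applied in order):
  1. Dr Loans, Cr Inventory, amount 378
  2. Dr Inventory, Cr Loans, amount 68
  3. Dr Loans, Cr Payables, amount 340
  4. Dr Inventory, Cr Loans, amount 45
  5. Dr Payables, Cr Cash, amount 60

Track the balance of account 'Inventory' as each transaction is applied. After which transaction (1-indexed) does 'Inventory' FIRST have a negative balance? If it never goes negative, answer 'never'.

After txn 1: Inventory=-378

Answer: 1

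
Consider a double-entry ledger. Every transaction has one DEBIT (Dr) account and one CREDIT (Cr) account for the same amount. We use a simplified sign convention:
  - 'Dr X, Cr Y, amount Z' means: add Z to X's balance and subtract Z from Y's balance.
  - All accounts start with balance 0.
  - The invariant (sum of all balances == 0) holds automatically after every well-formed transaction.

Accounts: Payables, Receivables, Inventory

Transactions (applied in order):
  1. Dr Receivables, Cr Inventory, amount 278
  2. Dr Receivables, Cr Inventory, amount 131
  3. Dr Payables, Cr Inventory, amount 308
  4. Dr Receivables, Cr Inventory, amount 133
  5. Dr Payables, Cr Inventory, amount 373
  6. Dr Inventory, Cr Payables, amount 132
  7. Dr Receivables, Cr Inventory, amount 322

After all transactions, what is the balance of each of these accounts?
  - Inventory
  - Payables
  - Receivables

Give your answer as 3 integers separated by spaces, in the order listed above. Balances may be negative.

Answer: -1413 549 864

Derivation:
After txn 1 (Dr Receivables, Cr Inventory, amount 278): Inventory=-278 Receivables=278
After txn 2 (Dr Receivables, Cr Inventory, amount 131): Inventory=-409 Receivables=409
After txn 3 (Dr Payables, Cr Inventory, amount 308): Inventory=-717 Payables=308 Receivables=409
After txn 4 (Dr Receivables, Cr Inventory, amount 133): Inventory=-850 Payables=308 Receivables=542
After txn 5 (Dr Payables, Cr Inventory, amount 373): Inventory=-1223 Payables=681 Receivables=542
After txn 6 (Dr Inventory, Cr Payables, amount 132): Inventory=-1091 Payables=549 Receivables=542
After txn 7 (Dr Receivables, Cr Inventory, amount 322): Inventory=-1413 Payables=549 Receivables=864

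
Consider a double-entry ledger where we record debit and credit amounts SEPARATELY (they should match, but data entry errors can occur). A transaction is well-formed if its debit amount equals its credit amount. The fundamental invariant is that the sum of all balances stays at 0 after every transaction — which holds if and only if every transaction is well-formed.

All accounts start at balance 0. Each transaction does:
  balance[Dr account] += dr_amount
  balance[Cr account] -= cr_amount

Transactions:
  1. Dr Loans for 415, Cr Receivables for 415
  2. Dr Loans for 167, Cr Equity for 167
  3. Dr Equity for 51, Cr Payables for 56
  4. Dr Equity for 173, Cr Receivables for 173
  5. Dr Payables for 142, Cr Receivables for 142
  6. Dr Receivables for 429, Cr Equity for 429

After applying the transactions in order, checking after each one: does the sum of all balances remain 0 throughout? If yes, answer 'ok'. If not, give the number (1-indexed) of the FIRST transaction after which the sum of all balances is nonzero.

After txn 1: dr=415 cr=415 sum_balances=0
After txn 2: dr=167 cr=167 sum_balances=0
After txn 3: dr=51 cr=56 sum_balances=-5
After txn 4: dr=173 cr=173 sum_balances=-5
After txn 5: dr=142 cr=142 sum_balances=-5
After txn 6: dr=429 cr=429 sum_balances=-5

Answer: 3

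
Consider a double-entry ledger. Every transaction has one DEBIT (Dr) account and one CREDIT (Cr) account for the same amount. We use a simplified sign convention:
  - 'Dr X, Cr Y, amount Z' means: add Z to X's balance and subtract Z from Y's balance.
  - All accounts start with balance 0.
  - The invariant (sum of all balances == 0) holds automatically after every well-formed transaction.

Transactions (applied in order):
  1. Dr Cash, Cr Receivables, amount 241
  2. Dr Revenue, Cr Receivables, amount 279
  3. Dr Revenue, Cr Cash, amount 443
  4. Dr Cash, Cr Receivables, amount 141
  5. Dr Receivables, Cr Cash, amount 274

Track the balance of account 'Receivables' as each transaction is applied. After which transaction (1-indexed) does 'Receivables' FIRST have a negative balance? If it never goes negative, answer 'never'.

Answer: 1

Derivation:
After txn 1: Receivables=-241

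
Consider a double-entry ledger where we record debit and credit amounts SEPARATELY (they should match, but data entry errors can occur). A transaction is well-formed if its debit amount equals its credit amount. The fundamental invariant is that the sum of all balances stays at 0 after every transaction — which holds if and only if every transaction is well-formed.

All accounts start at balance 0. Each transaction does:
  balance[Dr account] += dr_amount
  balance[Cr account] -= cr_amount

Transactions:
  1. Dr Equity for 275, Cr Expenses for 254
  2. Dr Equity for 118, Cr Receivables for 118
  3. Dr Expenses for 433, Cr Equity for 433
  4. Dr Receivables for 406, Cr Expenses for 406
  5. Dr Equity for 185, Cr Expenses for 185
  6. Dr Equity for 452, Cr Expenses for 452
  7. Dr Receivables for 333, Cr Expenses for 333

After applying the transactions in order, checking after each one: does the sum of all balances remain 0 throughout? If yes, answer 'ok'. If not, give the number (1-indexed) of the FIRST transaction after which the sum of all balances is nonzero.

After txn 1: dr=275 cr=254 sum_balances=21
After txn 2: dr=118 cr=118 sum_balances=21
After txn 3: dr=433 cr=433 sum_balances=21
After txn 4: dr=406 cr=406 sum_balances=21
After txn 5: dr=185 cr=185 sum_balances=21
After txn 6: dr=452 cr=452 sum_balances=21
After txn 7: dr=333 cr=333 sum_balances=21

Answer: 1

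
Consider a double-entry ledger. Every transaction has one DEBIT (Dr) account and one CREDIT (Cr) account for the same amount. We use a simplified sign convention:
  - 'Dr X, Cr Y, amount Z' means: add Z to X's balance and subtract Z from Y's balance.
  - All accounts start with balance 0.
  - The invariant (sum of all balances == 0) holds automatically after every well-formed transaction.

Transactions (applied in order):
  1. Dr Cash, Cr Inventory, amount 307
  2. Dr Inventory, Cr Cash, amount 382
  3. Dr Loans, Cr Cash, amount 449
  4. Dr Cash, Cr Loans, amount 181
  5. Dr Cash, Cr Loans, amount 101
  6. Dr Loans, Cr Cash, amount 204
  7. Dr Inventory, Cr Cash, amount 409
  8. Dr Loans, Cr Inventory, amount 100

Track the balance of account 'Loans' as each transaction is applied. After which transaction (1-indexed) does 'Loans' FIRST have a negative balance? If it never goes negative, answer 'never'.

Answer: never

Derivation:
After txn 1: Loans=0
After txn 2: Loans=0
After txn 3: Loans=449
After txn 4: Loans=268
After txn 5: Loans=167
After txn 6: Loans=371
After txn 7: Loans=371
After txn 8: Loans=471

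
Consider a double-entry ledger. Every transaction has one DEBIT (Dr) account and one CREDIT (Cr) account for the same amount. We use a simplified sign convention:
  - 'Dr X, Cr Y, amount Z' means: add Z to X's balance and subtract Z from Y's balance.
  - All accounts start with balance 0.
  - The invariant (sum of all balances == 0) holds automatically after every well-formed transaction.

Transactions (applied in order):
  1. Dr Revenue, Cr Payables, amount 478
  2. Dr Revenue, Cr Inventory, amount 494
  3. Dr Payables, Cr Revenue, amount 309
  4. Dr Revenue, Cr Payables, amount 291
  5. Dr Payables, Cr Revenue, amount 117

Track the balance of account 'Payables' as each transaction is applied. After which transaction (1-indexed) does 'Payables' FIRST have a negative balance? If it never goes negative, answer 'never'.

Answer: 1

Derivation:
After txn 1: Payables=-478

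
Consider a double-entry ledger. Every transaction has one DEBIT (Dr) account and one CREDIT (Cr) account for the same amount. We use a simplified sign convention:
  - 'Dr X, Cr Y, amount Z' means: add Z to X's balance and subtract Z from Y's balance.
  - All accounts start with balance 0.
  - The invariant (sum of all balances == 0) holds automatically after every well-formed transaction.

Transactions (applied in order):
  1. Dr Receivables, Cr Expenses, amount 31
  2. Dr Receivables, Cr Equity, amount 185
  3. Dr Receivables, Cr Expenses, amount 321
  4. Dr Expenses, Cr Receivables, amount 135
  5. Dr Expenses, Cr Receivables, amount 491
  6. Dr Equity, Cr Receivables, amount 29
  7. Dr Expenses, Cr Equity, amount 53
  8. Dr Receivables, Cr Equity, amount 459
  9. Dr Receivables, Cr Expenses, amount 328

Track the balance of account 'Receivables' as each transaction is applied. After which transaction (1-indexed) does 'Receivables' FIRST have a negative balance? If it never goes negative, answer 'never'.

Answer: 5

Derivation:
After txn 1: Receivables=31
After txn 2: Receivables=216
After txn 3: Receivables=537
After txn 4: Receivables=402
After txn 5: Receivables=-89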